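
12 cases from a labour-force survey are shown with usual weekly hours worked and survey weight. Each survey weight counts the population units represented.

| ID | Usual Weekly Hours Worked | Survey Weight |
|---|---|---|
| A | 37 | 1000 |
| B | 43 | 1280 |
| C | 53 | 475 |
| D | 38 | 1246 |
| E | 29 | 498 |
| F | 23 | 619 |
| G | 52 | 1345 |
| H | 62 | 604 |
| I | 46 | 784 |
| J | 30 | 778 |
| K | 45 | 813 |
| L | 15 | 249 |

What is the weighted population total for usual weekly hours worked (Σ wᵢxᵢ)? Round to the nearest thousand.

400000

Weighted total = 37×1000 + 43×1280 + 53×475 + 38×1246 + 29×498 + 23×619 + 52×1345 + 62×604 + 46×784 + 30×778 + 45×813 + 15×249
  = 37000 + 55040 + 25175 + 47348 + 14442 + 14237 + 69940 + 37448 + 36064 + 23340 + 36585 + 3735 = 400354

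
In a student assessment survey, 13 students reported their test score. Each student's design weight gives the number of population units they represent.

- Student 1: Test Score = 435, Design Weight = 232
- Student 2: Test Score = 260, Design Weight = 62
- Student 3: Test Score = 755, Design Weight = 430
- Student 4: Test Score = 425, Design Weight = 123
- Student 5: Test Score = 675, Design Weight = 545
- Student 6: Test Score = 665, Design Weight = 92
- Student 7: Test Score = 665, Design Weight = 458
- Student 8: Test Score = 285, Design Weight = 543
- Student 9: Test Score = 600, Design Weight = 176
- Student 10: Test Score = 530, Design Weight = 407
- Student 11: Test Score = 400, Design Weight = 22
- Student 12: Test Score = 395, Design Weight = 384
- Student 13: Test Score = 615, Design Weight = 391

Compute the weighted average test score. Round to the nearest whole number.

Weighted sum = 2104600
Sum of weights = 3865
Weighted mean = 2104600 / 3865 = 544.52781

545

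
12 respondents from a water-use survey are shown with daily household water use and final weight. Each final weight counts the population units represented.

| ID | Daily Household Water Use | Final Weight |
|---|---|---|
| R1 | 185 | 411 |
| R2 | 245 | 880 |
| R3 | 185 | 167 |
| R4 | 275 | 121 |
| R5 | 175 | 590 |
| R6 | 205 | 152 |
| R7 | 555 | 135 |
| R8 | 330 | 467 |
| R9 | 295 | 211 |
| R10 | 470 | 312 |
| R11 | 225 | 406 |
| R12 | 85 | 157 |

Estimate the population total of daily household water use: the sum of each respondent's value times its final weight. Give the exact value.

1032830

Weighted total = 185×411 + 245×880 + 185×167 + 275×121 + 175×590 + 205×152 + 555×135 + 330×467 + 295×211 + 470×312 + 225×406 + 85×157
  = 76035 + 215600 + 30895 + 33275 + 103250 + 31160 + 74925 + 154110 + 62245 + 146640 + 91350 + 13345 = 1032830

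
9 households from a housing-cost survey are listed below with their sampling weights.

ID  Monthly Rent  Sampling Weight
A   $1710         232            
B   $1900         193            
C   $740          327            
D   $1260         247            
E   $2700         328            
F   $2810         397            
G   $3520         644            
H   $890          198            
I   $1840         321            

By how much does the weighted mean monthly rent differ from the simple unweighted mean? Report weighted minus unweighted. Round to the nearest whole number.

270

Unweighted sum = 1710 + 1900 + 740 + 1260 + 2700 + 2810 + 3520 + 890 + 1840 = 17370
Unweighted mean = 17370 / 9 = 1930
Weighted sum = 1710×232 + 1900×193 + 740×327 + 1260×247 + 2700×328 + 2810×397 + 3520×644 + 890×198 + 1840×321
  = 396720 + 366700 + 241980 + 311220 + 885600 + 1115570 + 2266880 + 176220 + 590640 = 6351530
Sum of weights = 232 + 193 + 327 + 247 + 328 + 397 + 644 + 198 + 321 = 2887
Weighted mean = 6351530 / 2887 = 2200.045
Difference (weighted minus unweighted) = 270.04503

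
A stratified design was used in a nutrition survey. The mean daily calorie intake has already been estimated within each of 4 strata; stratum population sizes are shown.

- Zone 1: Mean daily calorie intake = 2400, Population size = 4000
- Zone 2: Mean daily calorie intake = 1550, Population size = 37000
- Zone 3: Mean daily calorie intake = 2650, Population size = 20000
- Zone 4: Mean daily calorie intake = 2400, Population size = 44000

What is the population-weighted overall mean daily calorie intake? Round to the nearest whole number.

Σ Nₕ·x̄ₕ = 2400×4000 + 1550×37000 + 2650×20000 + 2400×44000
  = 225550000
Σ Nₕ = 4000 + 37000 + 20000 + 44000 = 105000
Overall mean = 225550000 / 105000 = 2148.0952

2148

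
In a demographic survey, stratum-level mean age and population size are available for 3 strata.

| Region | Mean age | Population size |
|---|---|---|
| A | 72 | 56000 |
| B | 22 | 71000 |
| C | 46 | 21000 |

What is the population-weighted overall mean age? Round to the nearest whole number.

44

Σ Nₕ·x̄ₕ = 72×56000 + 22×71000 + 46×21000
  = 4032000 + 1562000 + 966000 = 6560000
Σ Nₕ = 56000 + 71000 + 21000 = 148000
Overall mean = 6560000 / 148000 = 44.324324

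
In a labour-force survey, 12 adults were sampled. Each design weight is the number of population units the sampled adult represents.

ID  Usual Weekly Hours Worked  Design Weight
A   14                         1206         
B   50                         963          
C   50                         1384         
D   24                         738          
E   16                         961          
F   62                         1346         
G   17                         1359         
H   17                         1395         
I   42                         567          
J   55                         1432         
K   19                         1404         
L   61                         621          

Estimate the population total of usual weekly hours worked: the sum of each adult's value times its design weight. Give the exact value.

464723

Weighted total = 14×1206 + 50×963 + 50×1384 + 24×738 + 16×961 + 62×1346 + 17×1359 + 17×1395 + 42×567 + 55×1432 + 19×1404 + 61×621
  = 464723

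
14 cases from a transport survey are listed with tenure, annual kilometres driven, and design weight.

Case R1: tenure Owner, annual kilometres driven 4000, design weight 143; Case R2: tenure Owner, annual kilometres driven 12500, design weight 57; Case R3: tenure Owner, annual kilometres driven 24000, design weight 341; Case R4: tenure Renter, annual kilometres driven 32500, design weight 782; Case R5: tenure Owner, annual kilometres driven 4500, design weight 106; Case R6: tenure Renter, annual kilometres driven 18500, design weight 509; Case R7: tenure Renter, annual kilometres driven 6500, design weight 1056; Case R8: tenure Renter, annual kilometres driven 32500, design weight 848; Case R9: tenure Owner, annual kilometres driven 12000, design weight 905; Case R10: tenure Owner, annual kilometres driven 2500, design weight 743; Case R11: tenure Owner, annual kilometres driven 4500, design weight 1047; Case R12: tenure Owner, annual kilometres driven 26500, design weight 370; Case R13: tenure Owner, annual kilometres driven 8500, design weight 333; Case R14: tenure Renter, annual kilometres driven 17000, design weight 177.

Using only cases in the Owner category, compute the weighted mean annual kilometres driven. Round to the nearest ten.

Owner rows: R1, R2, R3, R5, R9, R10, R11, R12, R13
Weighted sum = 4000×143 + 12500×57 + 24000×341 + 4500×106 + 12000×905 + 2500×743 + 4500×1047 + 26500×370 + 8500×333
  = 572000 + 712500 + 8184000 + 477000 + 10860000 + 1857500 + 4711500 + 9805000 + 2830500 = 40010000
Sum of weights = 143 + 57 + 341 + 106 + 905 + 743 + 1047 + 370 + 333 = 4045
Weighted mean = 40010000 / 4045 = 9891.2237

9890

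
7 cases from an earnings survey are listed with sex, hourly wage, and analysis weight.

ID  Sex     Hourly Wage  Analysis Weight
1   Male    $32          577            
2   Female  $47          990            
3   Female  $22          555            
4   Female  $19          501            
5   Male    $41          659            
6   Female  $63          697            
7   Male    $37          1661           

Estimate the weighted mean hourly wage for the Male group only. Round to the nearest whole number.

Male rows: 1, 5, 7
Weighted sum = 32×577 + 41×659 + 37×1661
  = 106940
Sum of weights = 577 + 659 + 1661 = 2897
Weighted mean = 106940 / 2897 = 36.914049

37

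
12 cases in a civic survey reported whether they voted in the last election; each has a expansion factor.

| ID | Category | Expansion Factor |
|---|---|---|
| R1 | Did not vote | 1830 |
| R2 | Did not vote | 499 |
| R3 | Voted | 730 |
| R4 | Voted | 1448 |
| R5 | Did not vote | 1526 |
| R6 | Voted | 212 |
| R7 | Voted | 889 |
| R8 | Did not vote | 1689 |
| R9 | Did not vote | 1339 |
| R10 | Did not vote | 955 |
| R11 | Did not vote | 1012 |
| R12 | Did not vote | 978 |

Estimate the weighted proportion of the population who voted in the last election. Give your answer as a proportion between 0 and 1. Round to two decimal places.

0.25

Sum of weights for 'Voted' = 730 + 1448 + 212 + 889 = 3279
Total weight = 1830 + 499 + 730 + 1448 + 1526 + 212 + 889 + 1689 + 1339 + 955 + 1012 + 978 = 13107
Weighted proportion = 3279 / 13107 = 0.25017166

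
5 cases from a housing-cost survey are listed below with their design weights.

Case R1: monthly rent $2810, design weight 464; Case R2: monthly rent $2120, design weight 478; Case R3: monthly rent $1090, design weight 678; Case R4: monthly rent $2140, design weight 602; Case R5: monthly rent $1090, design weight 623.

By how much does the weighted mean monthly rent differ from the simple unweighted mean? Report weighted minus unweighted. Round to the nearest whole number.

-84

Unweighted sum = 2810 + 2120 + 1090 + 2140 + 1090 = 9250
Unweighted mean = 9250 / 5 = 1850
Weighted sum = 2810×464 + 2120×478 + 1090×678 + 2140×602 + 1090×623
  = 1303840 + 1013360 + 739020 + 1288280 + 679070 = 5023570
Sum of weights = 464 + 478 + 678 + 602 + 623 = 2845
Weighted mean = 5023570 / 2845 = 1765.754
Difference (weighted minus unweighted) = -84.246046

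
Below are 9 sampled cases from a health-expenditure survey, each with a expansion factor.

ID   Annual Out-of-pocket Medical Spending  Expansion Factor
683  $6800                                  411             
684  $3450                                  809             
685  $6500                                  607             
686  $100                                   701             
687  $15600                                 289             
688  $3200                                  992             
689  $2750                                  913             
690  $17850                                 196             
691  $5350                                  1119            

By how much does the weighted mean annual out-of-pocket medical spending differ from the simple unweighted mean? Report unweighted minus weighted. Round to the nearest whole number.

1994

Unweighted sum = 6800 + 3450 + 6500 + 100 + 15600 + 3200 + 2750 + 17850 + 5350 = 61600
Unweighted mean = 61600 / 9 = 6844.4444
Weighted sum = 6800×411 + 3450×809 + 6500×607 + 100×701 + 15600×289 + 3200×992 + 2750×913 + 17850×196 + 5350×1119
  = 2794800 + 2791050 + 3945500 + 70100 + 4508400 + 3174400 + 2510750 + 3498600 + 5986650 = 29280250
Sum of weights = 411 + 809 + 607 + 701 + 289 + 992 + 913 + 196 + 1119 = 6037
Weighted mean = 29280250 / 6037 = 4850.1325
Difference (unweighted minus weighted) = 1994.3119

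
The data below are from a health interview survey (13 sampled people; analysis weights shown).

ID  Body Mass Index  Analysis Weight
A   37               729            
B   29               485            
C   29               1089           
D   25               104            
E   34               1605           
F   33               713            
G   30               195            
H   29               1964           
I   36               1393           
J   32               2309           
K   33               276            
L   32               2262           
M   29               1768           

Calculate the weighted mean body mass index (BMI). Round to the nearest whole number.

Weighted sum = 472924
Sum of weights = 14892
Weighted mean = 472924 / 14892 = 31.756916

32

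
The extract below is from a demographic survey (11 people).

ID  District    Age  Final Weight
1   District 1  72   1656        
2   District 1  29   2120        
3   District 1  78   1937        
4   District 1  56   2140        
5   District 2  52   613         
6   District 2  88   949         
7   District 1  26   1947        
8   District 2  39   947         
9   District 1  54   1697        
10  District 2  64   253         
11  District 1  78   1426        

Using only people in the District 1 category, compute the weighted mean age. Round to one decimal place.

54.6

District 1 rows: 1, 2, 3, 4, 7, 9, 11
Weighted sum = 72×1656 + 29×2120 + 78×1937 + 56×2140 + 26×1947 + 54×1697 + 78×1426
  = 705126
Sum of weights = 1656 + 2120 + 1937 + 2140 + 1947 + 1697 + 1426 = 12923
Weighted mean = 705126 / 12923 = 54.563646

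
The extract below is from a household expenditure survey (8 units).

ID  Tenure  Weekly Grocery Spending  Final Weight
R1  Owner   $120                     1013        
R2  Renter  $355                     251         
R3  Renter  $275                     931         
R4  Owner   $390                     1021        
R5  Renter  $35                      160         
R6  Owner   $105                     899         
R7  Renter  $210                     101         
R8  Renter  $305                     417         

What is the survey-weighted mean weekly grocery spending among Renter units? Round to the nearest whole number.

268

Renter rows: R2, R3, R5, R7, R8
Weighted sum = 355×251 + 275×931 + 35×160 + 210×101 + 305×417
  = 89105 + 256025 + 5600 + 21210 + 127185 = 499125
Sum of weights = 251 + 931 + 160 + 101 + 417 = 1860
Weighted mean = 499125 / 1860 = 268.34677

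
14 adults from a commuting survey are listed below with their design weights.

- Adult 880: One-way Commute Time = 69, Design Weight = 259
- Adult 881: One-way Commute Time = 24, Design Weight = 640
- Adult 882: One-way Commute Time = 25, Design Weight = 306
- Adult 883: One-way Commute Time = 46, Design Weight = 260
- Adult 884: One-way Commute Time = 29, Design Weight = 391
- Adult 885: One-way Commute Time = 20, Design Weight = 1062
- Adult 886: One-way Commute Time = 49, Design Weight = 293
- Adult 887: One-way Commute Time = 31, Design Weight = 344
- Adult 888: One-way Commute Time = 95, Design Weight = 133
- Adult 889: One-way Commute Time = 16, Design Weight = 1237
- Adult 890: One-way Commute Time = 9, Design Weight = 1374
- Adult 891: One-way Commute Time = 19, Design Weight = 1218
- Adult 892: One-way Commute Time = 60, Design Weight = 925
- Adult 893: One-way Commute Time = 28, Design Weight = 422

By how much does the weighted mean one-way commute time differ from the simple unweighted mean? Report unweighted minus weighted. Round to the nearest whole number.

9

Unweighted sum = 520
Unweighted mean = 520 / 14 = 37.142857
Weighted sum = 245692
Sum of weights = 8864
Weighted mean = 245692 / 8864 = 27.71796
Difference (unweighted minus weighted) = 9.4248969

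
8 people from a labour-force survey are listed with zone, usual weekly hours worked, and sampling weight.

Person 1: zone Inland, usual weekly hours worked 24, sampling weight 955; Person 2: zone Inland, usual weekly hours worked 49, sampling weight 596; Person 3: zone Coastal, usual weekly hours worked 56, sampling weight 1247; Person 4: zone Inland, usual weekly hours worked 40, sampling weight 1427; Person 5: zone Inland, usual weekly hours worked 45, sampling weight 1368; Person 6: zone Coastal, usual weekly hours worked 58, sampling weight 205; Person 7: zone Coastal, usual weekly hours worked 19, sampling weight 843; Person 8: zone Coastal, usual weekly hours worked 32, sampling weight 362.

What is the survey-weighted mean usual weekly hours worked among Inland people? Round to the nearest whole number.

Inland rows: 1, 2, 4, 5
Weighted sum = 24×955 + 49×596 + 40×1427 + 45×1368
  = 170764
Sum of weights = 955 + 596 + 1427 + 1368 = 4346
Weighted mean = 170764 / 4346 = 39.292223

39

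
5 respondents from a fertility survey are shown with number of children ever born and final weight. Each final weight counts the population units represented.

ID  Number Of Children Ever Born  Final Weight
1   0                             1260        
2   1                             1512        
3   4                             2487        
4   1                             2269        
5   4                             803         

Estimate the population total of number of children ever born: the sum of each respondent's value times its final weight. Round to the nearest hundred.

16900

Weighted total = 0×1260 + 1×1512 + 4×2487 + 1×2269 + 4×803
  = 0 + 1512 + 9948 + 2269 + 3212 = 16941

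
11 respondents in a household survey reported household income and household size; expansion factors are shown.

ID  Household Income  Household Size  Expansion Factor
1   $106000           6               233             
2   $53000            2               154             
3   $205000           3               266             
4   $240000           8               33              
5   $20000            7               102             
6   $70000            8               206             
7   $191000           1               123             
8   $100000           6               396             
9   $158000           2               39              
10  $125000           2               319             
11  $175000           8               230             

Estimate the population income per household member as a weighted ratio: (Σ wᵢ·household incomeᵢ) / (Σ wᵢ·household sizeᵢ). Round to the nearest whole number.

Σ wᵢ·y = 106000×233 + 53000×154 + 205000×266 + 240000×33 + 20000×102 + 70000×206 + 191000×123 + 100000×396 + 158000×39 + 125000×319 + 175000×230
  = 261150000
Σ wᵢ·x = 6×233 + 2×154 + 3×266 + 8×33 + 7×102 + 8×206 + 1×123 + 6×396 + 2×39 + 2×319 + 8×230
  = 1398 + 308 + 798 + 264 + 714 + 1648 + 123 + 2376 + 78 + 638 + 1840 = 10185
Ratio = 261150000 / 10185 = 25640.648

25641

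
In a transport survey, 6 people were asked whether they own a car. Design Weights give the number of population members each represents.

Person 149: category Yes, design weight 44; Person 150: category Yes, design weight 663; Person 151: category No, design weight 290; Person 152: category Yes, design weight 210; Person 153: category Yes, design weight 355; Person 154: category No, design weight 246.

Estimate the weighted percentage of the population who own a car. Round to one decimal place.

Sum of weights for 'Yes' = 44 + 663 + 210 + 355 = 1272
Total weight = 44 + 663 + 290 + 210 + 355 + 246 = 1808
Weighted proportion = 1272 / 1808 = 0.70353982 → 70.353982%

70.4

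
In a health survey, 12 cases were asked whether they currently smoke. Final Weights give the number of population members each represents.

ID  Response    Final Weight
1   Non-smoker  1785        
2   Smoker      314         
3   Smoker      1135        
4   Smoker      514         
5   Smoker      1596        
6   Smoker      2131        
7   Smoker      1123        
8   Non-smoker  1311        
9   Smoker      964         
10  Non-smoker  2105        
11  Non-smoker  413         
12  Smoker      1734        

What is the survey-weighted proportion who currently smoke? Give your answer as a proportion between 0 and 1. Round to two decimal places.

0.63

Sum of weights for 'Smoker' = 314 + 1135 + 514 + 1596 + 2131 + 1123 + 964 + 1734 = 9511
Total weight = 1785 + 314 + 1135 + 514 + 1596 + 2131 + 1123 + 1311 + 964 + 2105 + 413 + 1734 = 15125
Weighted proportion = 9511 / 15125 = 0.62882645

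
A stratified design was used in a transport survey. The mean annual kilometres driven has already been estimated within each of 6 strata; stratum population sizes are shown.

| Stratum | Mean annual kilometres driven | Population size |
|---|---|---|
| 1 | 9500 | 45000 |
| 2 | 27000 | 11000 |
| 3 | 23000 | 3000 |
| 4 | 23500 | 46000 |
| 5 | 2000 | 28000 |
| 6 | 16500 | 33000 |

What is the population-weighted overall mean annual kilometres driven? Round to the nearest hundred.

Σ Nₕ·x̄ₕ = 9500×45000 + 27000×11000 + 23000×3000 + 23500×46000 + 2000×28000 + 16500×33000
  = 427500000 + 297000000 + 69000000 + 1081000000 + 56000000 + 544500000 = 2475000000
Σ Nₕ = 45000 + 11000 + 3000 + 46000 + 28000 + 33000 = 166000
Overall mean = 2475000000 / 166000 = 14909.639

14900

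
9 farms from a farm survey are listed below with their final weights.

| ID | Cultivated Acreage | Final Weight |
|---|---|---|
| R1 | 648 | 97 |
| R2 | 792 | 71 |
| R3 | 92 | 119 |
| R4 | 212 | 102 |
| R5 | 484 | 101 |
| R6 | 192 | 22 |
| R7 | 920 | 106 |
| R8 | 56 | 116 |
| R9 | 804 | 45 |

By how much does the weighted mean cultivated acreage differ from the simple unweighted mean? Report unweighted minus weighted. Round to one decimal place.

Unweighted sum = 4200
Unweighted mean = 4200 / 9 = 466.66667
Weighted sum = 648×97 + 792×71 + 92×119 + 212×102 + 484×101 + 192×22 + 920×106 + 56×116 + 804×45
  = 344964
Sum of weights = 97 + 71 + 119 + 102 + 101 + 22 + 106 + 116 + 45 = 779
Weighted mean = 344964 / 779 = 442.82927
Difference (unweighted minus weighted) = 23.837398

23.8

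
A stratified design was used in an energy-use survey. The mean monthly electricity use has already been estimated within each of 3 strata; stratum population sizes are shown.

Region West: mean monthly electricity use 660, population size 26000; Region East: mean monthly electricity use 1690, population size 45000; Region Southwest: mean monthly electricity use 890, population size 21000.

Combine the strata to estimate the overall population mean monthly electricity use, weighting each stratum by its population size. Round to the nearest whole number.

1216

Σ Nₕ·x̄ₕ = 660×26000 + 1690×45000 + 890×21000
  = 111900000
Σ Nₕ = 26000 + 45000 + 21000 = 92000
Overall mean = 111900000 / 92000 = 1216.3043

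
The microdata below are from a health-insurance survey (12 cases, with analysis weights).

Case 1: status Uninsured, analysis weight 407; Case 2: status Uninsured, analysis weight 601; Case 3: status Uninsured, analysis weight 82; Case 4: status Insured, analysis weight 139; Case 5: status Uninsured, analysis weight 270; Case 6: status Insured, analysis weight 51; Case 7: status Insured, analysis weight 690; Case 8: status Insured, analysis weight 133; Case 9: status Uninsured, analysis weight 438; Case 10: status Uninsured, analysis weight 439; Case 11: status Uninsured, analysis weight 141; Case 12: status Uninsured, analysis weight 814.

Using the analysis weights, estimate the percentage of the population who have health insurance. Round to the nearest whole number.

Sum of weights for 'Insured' = 139 + 51 + 690 + 133 = 1013
Total weight = 407 + 601 + 82 + 139 + 270 + 51 + 690 + 133 + 438 + 439 + 141 + 814 = 4205
Weighted proportion = 1013 / 4205 = 0.24090369 → 24.090369%

24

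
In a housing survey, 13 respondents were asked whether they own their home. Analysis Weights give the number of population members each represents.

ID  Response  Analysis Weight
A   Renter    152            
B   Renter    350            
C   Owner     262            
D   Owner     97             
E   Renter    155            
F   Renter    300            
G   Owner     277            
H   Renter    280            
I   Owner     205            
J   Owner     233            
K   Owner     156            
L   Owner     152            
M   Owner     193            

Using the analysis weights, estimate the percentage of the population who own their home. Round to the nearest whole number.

Sum of weights for 'Owner' = 262 + 97 + 277 + 205 + 233 + 156 + 152 + 193 = 1575
Total weight = 2812
Weighted proportion = 1575 / 2812 = 0.56009957 → 56.009957%

56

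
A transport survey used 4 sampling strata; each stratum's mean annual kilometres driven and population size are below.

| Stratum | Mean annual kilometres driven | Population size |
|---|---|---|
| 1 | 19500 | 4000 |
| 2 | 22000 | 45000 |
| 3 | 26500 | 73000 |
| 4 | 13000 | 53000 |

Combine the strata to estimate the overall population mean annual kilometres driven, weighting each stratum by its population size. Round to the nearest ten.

21090

Σ Nₕ·x̄ₕ = 19500×4000 + 22000×45000 + 26500×73000 + 13000×53000
  = 3691500000
Σ Nₕ = 4000 + 45000 + 73000 + 53000 = 175000
Overall mean = 3691500000 / 175000 = 21094.286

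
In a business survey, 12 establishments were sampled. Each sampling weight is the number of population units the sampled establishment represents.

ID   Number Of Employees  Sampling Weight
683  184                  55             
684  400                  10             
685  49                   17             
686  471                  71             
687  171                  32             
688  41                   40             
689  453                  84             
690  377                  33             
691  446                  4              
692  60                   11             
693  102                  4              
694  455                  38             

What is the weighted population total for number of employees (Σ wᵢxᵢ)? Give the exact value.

Weighted total = 184×55 + 400×10 + 49×17 + 471×71 + 171×32 + 41×40 + 453×84 + 377×33 + 446×4 + 60×11 + 102×4 + 455×38
  = 10120 + 4000 + 833 + 33441 + 5472 + 1640 + 38052 + 12441 + 1784 + 660 + 408 + 17290 = 126141

126141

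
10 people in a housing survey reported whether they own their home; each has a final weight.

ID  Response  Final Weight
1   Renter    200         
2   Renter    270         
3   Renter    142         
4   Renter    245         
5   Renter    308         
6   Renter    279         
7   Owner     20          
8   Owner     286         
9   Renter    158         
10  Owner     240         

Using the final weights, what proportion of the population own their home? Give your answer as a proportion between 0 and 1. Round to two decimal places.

Sum of weights for 'Owner' = 20 + 286 + 240 = 546
Total weight = 2148
Weighted proportion = 546 / 2148 = 0.25418994

0.25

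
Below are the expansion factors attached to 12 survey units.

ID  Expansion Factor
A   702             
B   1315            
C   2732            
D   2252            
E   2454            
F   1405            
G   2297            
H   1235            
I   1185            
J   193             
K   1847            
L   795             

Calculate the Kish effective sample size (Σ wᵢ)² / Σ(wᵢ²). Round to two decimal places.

9.67

Σ wᵢ = 702 + 1315 + 2732 + 2252 + 2454 + 1405 + 2297 + 1235 + 1185 + 193 + 1847 + 795 = 18412
Σ wᵢ² = 35039840
n_eff = 18412² / 35039840 = 339001744 / 35039840 = 9.6747515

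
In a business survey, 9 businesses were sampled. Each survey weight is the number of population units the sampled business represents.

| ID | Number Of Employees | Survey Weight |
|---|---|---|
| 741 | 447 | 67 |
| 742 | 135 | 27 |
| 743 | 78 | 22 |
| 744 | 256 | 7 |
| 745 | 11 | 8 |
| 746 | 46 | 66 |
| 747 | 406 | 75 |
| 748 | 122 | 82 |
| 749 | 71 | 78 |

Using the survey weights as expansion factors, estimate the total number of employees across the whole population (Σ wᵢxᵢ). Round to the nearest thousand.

86000

Weighted total = 447×67 + 135×27 + 78×22 + 256×7 + 11×8 + 46×66 + 406×75 + 122×82 + 71×78
  = 29949 + 3645 + 1716 + 1792 + 88 + 3036 + 30450 + 10004 + 5538 = 86218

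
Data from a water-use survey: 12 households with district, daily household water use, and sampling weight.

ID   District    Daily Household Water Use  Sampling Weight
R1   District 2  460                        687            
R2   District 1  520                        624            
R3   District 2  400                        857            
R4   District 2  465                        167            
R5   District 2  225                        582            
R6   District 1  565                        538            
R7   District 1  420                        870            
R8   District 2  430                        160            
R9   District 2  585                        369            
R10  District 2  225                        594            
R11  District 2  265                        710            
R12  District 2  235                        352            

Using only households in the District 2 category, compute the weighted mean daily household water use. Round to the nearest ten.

350

District 2 rows: R1, R3, R4, R5, R8, R9, R10, R11, R12
Weighted sum = 1556610
Sum of weights = 4478
Weighted mean = 1556610 / 4478 = 347.61277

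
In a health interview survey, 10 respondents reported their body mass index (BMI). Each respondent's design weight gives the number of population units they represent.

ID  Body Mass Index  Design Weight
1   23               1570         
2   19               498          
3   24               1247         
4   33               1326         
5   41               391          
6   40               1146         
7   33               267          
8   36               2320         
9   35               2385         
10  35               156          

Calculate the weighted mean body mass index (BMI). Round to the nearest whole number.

Weighted sum = 23×1570 + 19×498 + 24×1247 + 33×1326 + 41×391 + 40×1146 + 33×267 + 36×2320 + 35×2385 + 35×156
  = 36110 + 9462 + 29928 + 43758 + 16031 + 45840 + 8811 + 83520 + 83475 + 5460 = 362395
Sum of weights = 1570 + 498 + 1247 + 1326 + 391 + 1146 + 267 + 2320 + 2385 + 156 = 11306
Weighted mean = 362395 / 11306 = 32.053335

32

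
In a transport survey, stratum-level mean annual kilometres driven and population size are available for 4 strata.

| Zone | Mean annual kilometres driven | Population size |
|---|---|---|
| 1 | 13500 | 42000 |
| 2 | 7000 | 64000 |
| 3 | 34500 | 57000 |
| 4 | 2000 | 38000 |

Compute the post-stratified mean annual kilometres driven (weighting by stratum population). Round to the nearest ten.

Σ Nₕ·x̄ₕ = 13500×42000 + 7000×64000 + 34500×57000 + 2000×38000
  = 567000000 + 448000000 + 1966500000 + 76000000 = 3057500000
Σ Nₕ = 42000 + 64000 + 57000 + 38000 = 201000
Overall mean = 3057500000 / 201000 = 15211.443

15210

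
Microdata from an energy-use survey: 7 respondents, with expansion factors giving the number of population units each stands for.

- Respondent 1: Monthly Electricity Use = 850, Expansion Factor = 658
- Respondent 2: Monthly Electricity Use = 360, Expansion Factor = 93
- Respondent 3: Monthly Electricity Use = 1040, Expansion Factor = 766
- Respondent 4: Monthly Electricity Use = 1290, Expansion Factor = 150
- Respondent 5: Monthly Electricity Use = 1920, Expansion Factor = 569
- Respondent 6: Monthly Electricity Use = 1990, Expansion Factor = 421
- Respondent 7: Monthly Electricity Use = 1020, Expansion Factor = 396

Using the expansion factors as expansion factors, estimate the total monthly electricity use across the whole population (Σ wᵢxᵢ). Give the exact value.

Weighted total = 850×658 + 360×93 + 1040×766 + 1290×150 + 1920×569 + 1990×421 + 1020×396
  = 559300 + 33480 + 796640 + 193500 + 1092480 + 837790 + 403920 = 3917110

3917110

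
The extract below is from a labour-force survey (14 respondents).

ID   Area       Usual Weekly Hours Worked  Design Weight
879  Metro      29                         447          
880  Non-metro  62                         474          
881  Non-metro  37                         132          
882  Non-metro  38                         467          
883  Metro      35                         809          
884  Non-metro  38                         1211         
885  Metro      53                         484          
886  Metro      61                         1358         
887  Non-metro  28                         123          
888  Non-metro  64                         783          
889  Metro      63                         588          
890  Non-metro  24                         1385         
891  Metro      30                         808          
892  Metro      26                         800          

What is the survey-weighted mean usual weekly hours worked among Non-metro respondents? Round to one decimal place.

Non-metro rows: 880, 881, 882, 884, 887, 888, 890
Weighted sum = 62×474 + 37×132 + 38×467 + 38×1211 + 28×123 + 64×783 + 24×1385
  = 184832
Sum of weights = 474 + 132 + 467 + 1211 + 123 + 783 + 1385 = 4575
Weighted mean = 184832 / 4575 = 40.400437

40.4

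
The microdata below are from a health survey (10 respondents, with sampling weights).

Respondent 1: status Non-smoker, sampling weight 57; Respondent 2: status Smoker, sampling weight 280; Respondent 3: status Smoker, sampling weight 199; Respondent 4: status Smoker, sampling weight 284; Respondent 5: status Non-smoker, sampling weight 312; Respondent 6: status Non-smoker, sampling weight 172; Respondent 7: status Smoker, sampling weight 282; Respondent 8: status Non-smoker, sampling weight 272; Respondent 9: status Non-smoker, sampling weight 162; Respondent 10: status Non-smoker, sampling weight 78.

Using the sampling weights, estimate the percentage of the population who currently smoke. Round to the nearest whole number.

Sum of weights for 'Smoker' = 280 + 199 + 284 + 282 = 1045
Total weight = 57 + 280 + 199 + 284 + 312 + 172 + 282 + 272 + 162 + 78 = 2098
Weighted proportion = 1045 / 2098 = 0.49809342 → 49.809342%

50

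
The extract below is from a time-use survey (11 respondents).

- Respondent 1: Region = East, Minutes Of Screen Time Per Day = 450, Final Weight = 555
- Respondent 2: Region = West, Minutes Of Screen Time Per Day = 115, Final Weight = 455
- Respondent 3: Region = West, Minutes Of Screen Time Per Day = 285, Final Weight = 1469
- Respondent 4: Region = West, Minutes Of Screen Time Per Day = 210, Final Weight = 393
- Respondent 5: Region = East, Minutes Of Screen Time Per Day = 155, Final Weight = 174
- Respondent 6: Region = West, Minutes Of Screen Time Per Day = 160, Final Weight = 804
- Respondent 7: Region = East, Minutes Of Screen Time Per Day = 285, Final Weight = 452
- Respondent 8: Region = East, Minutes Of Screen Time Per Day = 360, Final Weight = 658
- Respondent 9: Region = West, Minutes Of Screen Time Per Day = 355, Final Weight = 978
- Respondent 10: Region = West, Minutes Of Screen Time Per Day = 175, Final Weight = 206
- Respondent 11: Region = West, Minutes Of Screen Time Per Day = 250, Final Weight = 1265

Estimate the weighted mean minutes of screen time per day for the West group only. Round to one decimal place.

248.1

West rows: 2, 3, 4, 6, 9, 10, 11
Weighted sum = 115×455 + 285×1469 + 210×393 + 160×804 + 355×978 + 175×206 + 250×1265
  = 52325 + 418665 + 82530 + 128640 + 347190 + 36050 + 316250 = 1381650
Sum of weights = 455 + 1469 + 393 + 804 + 978 + 206 + 1265 = 5570
Weighted mean = 1381650 / 5570 = 248.05206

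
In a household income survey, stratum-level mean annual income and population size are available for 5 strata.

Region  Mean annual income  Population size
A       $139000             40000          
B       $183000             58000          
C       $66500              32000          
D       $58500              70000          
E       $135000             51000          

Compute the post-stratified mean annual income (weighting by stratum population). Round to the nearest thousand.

Σ Nₕ·x̄ₕ = 139000×40000 + 183000×58000 + 66500×32000 + 58500×70000 + 135000×51000
  = 29282000000
Σ Nₕ = 40000 + 58000 + 32000 + 70000 + 51000 = 251000
Overall mean = 29282000000 / 251000 = 116661.35

117000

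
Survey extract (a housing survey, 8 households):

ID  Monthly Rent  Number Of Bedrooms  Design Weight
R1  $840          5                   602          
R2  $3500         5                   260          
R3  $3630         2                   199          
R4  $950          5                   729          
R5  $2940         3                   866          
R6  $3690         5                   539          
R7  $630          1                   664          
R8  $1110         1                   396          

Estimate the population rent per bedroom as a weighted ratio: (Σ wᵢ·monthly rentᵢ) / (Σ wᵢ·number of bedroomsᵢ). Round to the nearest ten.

Σ wᵢ·y = 840×602 + 3500×260 + 3630×199 + 950×729 + 2940×866 + 3690×539 + 630×664 + 1110×396
  = 505680 + 910000 + 722370 + 692550 + 2546040 + 1988910 + 418320 + 439560 = 8223430
Σ wᵢ·x = 5×602 + 5×260 + 2×199 + 5×729 + 3×866 + 5×539 + 1×664 + 1×396
  = 3010 + 1300 + 398 + 3645 + 2598 + 2695 + 664 + 396 = 14706
Ratio = 8223430 / 14706 = 559.18877

560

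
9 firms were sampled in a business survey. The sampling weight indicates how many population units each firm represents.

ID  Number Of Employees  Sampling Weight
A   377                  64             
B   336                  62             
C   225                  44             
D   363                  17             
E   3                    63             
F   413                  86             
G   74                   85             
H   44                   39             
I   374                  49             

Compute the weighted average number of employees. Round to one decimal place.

Weighted sum = 377×64 + 336×62 + 225×44 + 363×17 + 3×63 + 413×86 + 74×85 + 44×39 + 374×49
  = 24128 + 20832 + 9900 + 6171 + 189 + 35518 + 6290 + 1716 + 18326 = 123070
Sum of weights = 64 + 62 + 44 + 17 + 63 + 86 + 85 + 39 + 49 = 509
Weighted mean = 123070 / 509 = 241.78782

241.8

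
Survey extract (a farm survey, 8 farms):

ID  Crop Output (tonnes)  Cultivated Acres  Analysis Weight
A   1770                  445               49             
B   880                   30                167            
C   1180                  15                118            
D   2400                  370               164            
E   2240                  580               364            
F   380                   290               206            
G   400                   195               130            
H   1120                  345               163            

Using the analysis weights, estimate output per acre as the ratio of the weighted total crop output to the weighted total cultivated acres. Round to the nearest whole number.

4

Σ wᵢ·y = 1770×49 + 880×167 + 1180×118 + 2400×164 + 2240×364 + 380×206 + 400×130 + 1120×163
  = 1894730
Σ wᵢ·x = 445×49 + 30×167 + 15×118 + 370×164 + 580×364 + 290×206 + 195×130 + 345×163
  = 21805 + 5010 + 1770 + 60680 + 211120 + 59740 + 25350 + 56235 = 441710
Ratio = 1894730 / 441710 = 4.2895339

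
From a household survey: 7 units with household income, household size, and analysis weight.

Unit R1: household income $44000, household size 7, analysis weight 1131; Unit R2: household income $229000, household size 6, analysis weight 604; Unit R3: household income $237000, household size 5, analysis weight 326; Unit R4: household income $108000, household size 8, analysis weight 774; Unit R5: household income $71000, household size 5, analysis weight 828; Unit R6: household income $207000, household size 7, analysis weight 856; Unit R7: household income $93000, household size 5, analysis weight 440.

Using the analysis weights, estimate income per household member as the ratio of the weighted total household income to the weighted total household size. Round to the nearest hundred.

19700

Σ wᵢ·y = 44000×1131 + 229000×604 + 237000×326 + 108000×774 + 71000×828 + 207000×856 + 93000×440
  = 49764000 + 138316000 + 77262000 + 83592000 + 58788000 + 177192000 + 40920000 = 625834000
Σ wᵢ·x = 7×1131 + 6×604 + 5×326 + 8×774 + 5×828 + 7×856 + 5×440
  = 7917 + 3624 + 1630 + 6192 + 4140 + 5992 + 2200 = 31695
Ratio = 625834000 / 31695 = 19745.512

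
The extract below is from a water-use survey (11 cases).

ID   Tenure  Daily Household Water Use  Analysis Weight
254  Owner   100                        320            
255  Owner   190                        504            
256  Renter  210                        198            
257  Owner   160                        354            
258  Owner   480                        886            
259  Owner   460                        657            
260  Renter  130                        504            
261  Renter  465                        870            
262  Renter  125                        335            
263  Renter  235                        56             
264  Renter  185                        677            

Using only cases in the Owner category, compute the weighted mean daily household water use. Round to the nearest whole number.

Owner rows: 254, 255, 257, 258, 259
Weighted sum = 100×320 + 190×504 + 160×354 + 480×886 + 460×657
  = 32000 + 95760 + 56640 + 425280 + 302220 = 911900
Sum of weights = 320 + 504 + 354 + 886 + 657 = 2721
Weighted mean = 911900 / 2721 = 335.13414

335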